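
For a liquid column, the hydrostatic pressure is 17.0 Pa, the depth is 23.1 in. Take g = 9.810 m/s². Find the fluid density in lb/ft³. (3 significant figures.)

Rearranging: ρ = P/(g·h).
P = 17.0 Pa; h = 23.1 in = 0.5867 m; g = 9.810 m/s².
ρ = 2.953 kg/m³
2.953 kg/m³ × (1 lb/ft³ / 16.02 kg/m³) = 0.1844 lb/ft³

0.184 lb/ft³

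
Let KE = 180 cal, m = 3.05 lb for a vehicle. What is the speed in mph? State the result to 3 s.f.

73.8 mph

Rearranging: v = √(2·KE/m).
KE = 180 cal = 753.1 J; m = 3.05 lb = 1.383 kg.
v = 33.00 m/s
33.00 m/s × (1 mph / 0.4470 m/s) = 73.81 mph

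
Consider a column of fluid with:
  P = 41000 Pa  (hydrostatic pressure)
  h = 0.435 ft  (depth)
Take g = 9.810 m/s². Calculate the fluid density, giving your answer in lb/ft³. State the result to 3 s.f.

Solving P = ρ·g·h for ρ: ρ = P/(g·h).
P = 41000 Pa; h = 0.435 ft = 0.1326 m; g = 9.810 m/s².
ρ = 31522 kg/m³
31522 kg/m³ × (1 lb/ft³ / 16.02 kg/m³) = 1968 lb/ft³

1970 lb/ft³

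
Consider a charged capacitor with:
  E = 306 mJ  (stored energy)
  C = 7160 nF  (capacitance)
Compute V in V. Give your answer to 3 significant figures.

292 V

Solving E = ½C·V² for V: V = √(2E/C).
E = 306 mJ = 0.3060 J; C = 7160 nF = 7.160×10^-6 F.
V = 292.4 V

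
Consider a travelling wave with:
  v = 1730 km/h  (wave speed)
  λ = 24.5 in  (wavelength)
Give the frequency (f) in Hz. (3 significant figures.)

772 Hz

Rearranging v = f·λ for f: f = v/λ.
v = 1730 km/h = 480.6 m/s; λ = 24.5 in = 0.6223 m.
f = 772.2 Hz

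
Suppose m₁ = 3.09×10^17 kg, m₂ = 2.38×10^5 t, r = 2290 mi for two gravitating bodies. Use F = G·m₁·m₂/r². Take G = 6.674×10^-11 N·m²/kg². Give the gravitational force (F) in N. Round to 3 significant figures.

F is given directly by: F = Gm₁m₂/r².
m₁ = 3.09×10^17 kg; m₂ = 2.38×10^5 t = 2.380×10^8 kg; r = 2290 mi = 3.685×10^6 m; G = 6.674×10^-11 N·m²/kg².
F = 361.4 N

361 N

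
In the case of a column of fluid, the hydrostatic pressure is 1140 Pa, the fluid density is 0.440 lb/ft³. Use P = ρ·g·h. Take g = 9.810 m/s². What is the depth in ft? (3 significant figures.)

Rearranging P = ρ·g·h for h: h = P/(ρ·g).
P = 1140 Pa; ρ = 0.440 lb/ft³ = 7.048 kg/m³; g = 9.810 m/s².
h = 16.49 m
16.49 m × (1 ft / 0.3048 m) = 54.09 ft

54.1 ft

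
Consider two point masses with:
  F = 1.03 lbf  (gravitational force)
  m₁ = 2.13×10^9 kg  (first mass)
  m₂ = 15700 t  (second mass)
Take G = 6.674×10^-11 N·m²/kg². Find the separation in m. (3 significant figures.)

Rearranging F = G·m₁·m₂/r² for r: r = √(G·m₁m₂/F).
F = 1.03 lbf = 4.582 N; m₁ = 2.13×10^9 kg; m₂ = 15700 t = 1.570×10^7 kg; G = 6.674×10^-11 N·m²/kg².
r = 697.9 m

698 m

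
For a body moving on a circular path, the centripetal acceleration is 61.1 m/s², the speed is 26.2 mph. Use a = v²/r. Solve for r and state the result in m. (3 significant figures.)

2.25 m

Solving a = v²/r for r: r = v²/a.
a = 61.1 m/s²; v = 26.2 mph = 11.71 m/s.
r = 2.245 m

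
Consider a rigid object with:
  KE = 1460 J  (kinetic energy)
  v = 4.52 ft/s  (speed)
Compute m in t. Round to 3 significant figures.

1.54 t

Rearranging KE = ½mv² for m: m = 2·KE/v².
KE = 1460 J; v = 4.52 ft/s = 1.378 m/s.
m = 1538 kg
1538 kg × (1 t / 1000 kg) = 1.538 t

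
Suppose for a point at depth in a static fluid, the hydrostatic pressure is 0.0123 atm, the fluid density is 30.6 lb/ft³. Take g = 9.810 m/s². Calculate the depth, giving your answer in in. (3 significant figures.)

Solving P = ρ·g·h for h: h = P/(ρ·g).
P = 0.0123 atm = 1246 Pa; ρ = 30.6 lb/ft³ = 490.2 kg/m³; g = 9.810 m/s².
h = 0.2592 m
0.2592 m × (1 in / 0.02540 m) = 10.20 in

10.2 in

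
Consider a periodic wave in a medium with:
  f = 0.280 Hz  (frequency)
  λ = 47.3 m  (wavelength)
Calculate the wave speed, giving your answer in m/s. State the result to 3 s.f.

13.2 m/s

v is given directly by: v = fλ.
f = 0.280 Hz; λ = 47.3 m.
v = 13.24 m/s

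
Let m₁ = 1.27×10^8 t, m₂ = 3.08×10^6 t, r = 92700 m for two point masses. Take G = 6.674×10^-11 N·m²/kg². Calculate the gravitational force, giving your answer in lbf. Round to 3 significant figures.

Directly: F = Gm₁m₂/r².
m₁ = 1.27×10^8 t = 1.270×10^11 kg; m₂ = 3.08×10^6 t = 3.080×10^9 kg; r = 92700 m; G = 6.674×10^-11 N·m²/kg².
F = 3.038 N
3.038 N × (1 lbf / 4.448 N) = 0.6830 lbf

0.683 lbf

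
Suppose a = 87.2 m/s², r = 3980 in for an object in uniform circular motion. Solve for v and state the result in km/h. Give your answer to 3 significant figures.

Rearranging: v = √(a·r).
a = 87.2 m/s²; r = 3980 in = 101.1 m.
v = 93.89 m/s
93.89 m/s × (1 km/h / 0.2778 m/s) = 338.0 km/h

338 km/h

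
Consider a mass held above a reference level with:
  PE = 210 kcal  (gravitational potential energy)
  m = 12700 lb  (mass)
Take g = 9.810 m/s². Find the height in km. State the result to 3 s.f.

Solving PE = m·g·h for h: h = PE/(m·g).
PE = 210 kcal = 8.786×10^5 J; m = 12700 lb = 5761 kg; g = 9.810 m/s².
h = 15.55 m
15.55 m × (1 km / 1000 m) = 0.01555 km

0.0155 km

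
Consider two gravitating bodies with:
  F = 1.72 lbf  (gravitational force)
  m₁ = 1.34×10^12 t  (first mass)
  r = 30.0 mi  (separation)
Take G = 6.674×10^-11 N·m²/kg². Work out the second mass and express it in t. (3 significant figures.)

199 t

Rearranging F = G·m₁·m₂/r² for m₂: m₂ = F·r²/(G·m₁).
F = 1.72 lbf = 7.651 N; m₁ = 1.34×10^12 t = 1.340×10^15 kg; r = 30.0 mi = 48280 m; G = 6.674×10^-11 N·m²/kg².
m₂ = 1.994×10^5 kg
1.994×10^5 kg × (1 t / 1000 kg) = 199.4 t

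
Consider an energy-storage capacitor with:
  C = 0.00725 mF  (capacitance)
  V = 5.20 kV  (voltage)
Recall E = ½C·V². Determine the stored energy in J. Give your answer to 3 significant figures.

98.0 J

Directly: E = ½CV².
C = 0.00725 mF = 7.250×10^-6 F; V = 5.20 kV = 5200 V.
E = 98.02 J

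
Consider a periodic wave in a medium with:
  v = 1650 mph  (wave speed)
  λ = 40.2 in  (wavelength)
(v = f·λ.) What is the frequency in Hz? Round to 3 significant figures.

722 Hz

Rearranging v = f·λ for f: f = v/λ.
v = 1650 mph = 737.6 m/s; λ = 40.2 in = 1.021 m.
f = 722.4 Hz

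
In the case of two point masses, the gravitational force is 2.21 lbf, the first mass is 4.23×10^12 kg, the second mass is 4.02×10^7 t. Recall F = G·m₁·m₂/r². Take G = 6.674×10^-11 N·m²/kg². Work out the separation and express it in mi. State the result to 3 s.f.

From Newton's law of gravitation: r = √(G·m₁m₂/F).
F = 2.21 lbf = 9.831 N; m₁ = 4.23×10^12 kg; m₂ = 4.02×10^7 t = 4.020×10^10 kg; G = 6.674×10^-11 N·m²/kg².
r = 1.074×10^6 m
1.074×10^6 m × (1 mi / 1609 m) = 667.6 mi

668 mi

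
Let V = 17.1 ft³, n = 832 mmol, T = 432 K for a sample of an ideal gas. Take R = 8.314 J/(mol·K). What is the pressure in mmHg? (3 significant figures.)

46.3 mmHg

From the ideal-gas law: P = nRT/V.
V = 17.1 ft³ = 0.4842 m³; n = 832 mmol = 0.8320 mol; T = 432 K; R = 8.314 J/(mol·K).
P = 6171 Pa
6171 Pa × (1 mmHg / 133.3 Pa) = 46.29 mmHg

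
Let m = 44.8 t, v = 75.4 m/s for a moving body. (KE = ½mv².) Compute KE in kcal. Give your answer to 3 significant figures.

KE is given directly by: KE = ½mv².
m = 44.8 t = 44800 kg; v = 75.4 m/s.
KE = 1.273×10^8 J
1.273×10^8 J × (1 kcal / 4184 J) = 30437 kcal

30400 kcal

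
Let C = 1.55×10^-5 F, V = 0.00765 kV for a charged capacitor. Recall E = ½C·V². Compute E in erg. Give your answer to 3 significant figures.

4540 erg

Directly: E = ½CV².
C = 1.55×10^-5 F; V = 0.00765 kV = 7.650 V.
E = 4.535×10^-4 J
4.535×10^-4 J × (1 erg / 1.000×10^-7 J) = 4535 erg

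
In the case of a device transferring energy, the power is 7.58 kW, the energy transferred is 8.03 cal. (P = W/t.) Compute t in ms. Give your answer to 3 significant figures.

4.43 ms

Rearranging P = W/t for t: t = W/P.
P = 7.58 kW = 7580 W; W = 8.03 cal = 33.60 J.
t = 0.004432 s
0.004432 s × (1 ms / 0.001000 s) = 4.432 ms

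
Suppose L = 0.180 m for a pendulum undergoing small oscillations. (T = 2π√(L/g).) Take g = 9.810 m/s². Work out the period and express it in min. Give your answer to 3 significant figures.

T is given directly by: T = 2π√(L/g).
L = 0.180 m; g = 9.810 m/s².
T = 0.8511 s
0.8511 s × (1 min / 60.00 s) = 0.01419 min

0.0142 min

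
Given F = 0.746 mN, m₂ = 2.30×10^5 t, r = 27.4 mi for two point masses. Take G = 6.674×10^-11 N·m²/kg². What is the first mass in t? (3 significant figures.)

94500 t

From Newton's law of gravitation: m₁ = F·r²/(G·m₂).
F = 0.746 mN = 7.460×10^-4 N; m₂ = 2.30×10^5 t = 2.300×10^8 kg; r = 27.4 mi = 44096 m; G = 6.674×10^-11 N·m²/kg².
m₁ = 9.450×10^7 kg
9.450×10^7 kg × (1 t / 1000 kg) = 94498 t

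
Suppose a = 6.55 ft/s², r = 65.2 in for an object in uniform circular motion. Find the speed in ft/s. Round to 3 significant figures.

5.97 ft/s

Rearranging a = v²/r for v: v = √(a·r).
a = 6.55 ft/s² = 1.996 m/s²; r = 65.2 in = 1.656 m.
v = 1.818 m/s
1.818 m/s × (1 ft/s / 0.3048 m/s) = 5.966 ft/s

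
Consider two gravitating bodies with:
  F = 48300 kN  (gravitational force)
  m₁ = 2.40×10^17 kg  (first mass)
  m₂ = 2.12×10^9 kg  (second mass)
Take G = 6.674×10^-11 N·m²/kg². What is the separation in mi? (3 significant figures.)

From Newton's law of gravitation: r = √(G·m₁m₂/F).
F = 48300 kN = 4.830×10^7 N; m₁ = 2.40×10^17 kg; m₂ = 2.12×10^9 kg; G = 6.674×10^-11 N·m²/kg².
r = 26515 m
26515 m × (1 mi / 1609 m) = 16.48 mi

16.5 mi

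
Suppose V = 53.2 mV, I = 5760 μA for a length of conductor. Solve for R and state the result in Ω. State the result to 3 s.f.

9.24 Ω

Solving V = I·R for R: R = V/I.
V = 53.2 mV = 0.05320 V; I = 5760 μA = 0.005760 A.
R = 9.236 Ω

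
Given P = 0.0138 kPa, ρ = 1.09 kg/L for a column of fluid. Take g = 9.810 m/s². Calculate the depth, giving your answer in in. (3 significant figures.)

Rearranging P = ρ·g·h for h: h = P/(ρ·g).
P = 0.0138 kPa = 13.80 Pa; ρ = 1.09 kg/L = 1090 kg/m³; g = 9.810 m/s².
h = 0.001291 m
0.001291 m × (1 in / 0.02540 m) = 0.05081 in

0.0508 in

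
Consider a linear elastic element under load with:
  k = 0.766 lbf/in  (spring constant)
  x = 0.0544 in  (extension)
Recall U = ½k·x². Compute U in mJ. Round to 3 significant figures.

0.128 mJ

Directly: U = ½kx².
k = 0.766 lbf/in = 134.1 N/m; x = 0.0544 in = 0.001382 m.
U = 1.281×10^-4 J
1.281×10^-4 J × (1 mJ / 0.001000 J) = 0.1281 mJ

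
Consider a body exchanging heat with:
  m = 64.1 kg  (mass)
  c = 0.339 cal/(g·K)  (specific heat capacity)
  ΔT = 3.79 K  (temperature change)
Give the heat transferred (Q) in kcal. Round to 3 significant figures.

Directly: Q = mcΔT.
m = 64.1 kg; c = 0.339 cal/(g·K) = 1418 J/(kg·K); ΔT = 3.79 K.
Q = 3.446×10^5 J  (the unit combination reduces to kg·m²/s² = J)
3.446×10^5 J × (1 kcal / 4184 J) = 82.36 kcal

82.4 kcal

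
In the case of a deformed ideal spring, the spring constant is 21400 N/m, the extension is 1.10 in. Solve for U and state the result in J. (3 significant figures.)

8.35 J

U is given directly by: U = ½kx².
k = 21400 N/m; x = 1.10 in = 0.02794 m.
U = 8.353 J  (the unit combination reduces to kg·m²/s² = J)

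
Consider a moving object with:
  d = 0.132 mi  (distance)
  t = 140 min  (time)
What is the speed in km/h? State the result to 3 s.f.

0.0910 km/h

Directly: v = d/t.
d = 0.132 mi = 212.4 m; t = 140 min = 8400 s.
v = 0.02529 m/s
0.02529 m/s × (1 km/h / 0.2778 m/s) = 0.09104 km/h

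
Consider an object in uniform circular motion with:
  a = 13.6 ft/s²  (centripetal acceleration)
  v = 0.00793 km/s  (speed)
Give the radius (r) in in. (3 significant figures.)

Rearranging a = v²/r for r: r = v²/a.
a = 13.6 ft/s² = 4.145 m/s²; v = 0.00793 km/s = 7.930 m/s.
r = 15.17 m
15.17 m × (1 in / 0.02540 m) = 597.3 in

597 in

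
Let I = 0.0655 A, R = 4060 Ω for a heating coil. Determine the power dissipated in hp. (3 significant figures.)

Directly: P = I²R.
I = 0.0655 A; R = 4060 Ω.
P = 17.42 W  (the unit combination reduces to kg·m²/s³ = W)
17.42 W × (1 hp / 745.7 W) = 0.02336 hp

0.0234 hp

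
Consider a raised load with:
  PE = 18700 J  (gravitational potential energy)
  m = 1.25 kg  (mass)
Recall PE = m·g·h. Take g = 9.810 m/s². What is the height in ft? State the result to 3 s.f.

Rearranging: h = PE/(m·g).
PE = 18700 J; m = 1.25 kg; g = 9.810 m/s².
h = 1525 m
1525 m × (1 ft / 0.3048 m) = 5003 ft

5000 ft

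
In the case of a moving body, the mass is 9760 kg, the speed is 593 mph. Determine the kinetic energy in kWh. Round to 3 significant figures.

KE is given directly by: KE = ½mv².
m = 9760 kg; v = 593 mph = 265.1 m/s.
KE = 3.429×10^8 J  (the unit combination reduces to kg·m²/s² = J)
3.429×10^8 J × (1 kWh / 3.600×10^6 J) = 95.26 kWh

95.3 kWh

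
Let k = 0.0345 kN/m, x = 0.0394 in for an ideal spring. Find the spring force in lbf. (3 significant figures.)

Directly: F = kx.
k = 0.0345 kN/m = 34.50 N/m; x = 0.0394 in = 0.001001 m.
F = 0.03453 N  (the unit combination reduces to kg·m/s² = N)
0.03453 N × (1 lbf / 4.448 N) = 0.007762 lbf

0.00776 lbf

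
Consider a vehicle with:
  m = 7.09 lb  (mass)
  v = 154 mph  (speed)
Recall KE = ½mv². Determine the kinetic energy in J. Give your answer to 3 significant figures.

7620 J

Directly: KE = ½mv².
m = 7.09 lb = 3.216 kg; v = 154 mph = 68.84 m/s.
KE = 7621 J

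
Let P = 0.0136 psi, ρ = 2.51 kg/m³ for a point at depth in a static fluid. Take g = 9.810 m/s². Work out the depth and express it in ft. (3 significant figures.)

12.5 ft

Rearranging P = ρ·g·h for h: h = P/(ρ·g).
P = 0.0136 psi = 93.77 Pa; ρ = 2.51 kg/m³; g = 9.810 m/s².
h = 3.808 m
3.808 m × (1 ft / 0.3048 m) = 12.49 ft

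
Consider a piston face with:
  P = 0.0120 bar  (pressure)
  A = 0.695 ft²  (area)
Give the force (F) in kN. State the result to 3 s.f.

Rearranging: F = P·A.
P = 0.0120 bar = 1200 Pa; A = 0.695 ft² = 0.06457 m².
F = 77.48 N  (the unit combination reduces to kg·m/s² = N)
77.48 N × (1 kN / 1000 N) = 0.07748 kN

0.0775 kN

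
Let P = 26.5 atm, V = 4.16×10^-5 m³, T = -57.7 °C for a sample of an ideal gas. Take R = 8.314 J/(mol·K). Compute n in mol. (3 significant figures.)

0.0624 mol

From the ideal-gas law: n = PV/(RT).
P = 26.5 atm = 2.685×10^6 Pa; V = 4.16×10^-5 m³; T = -57.7 °C = 215.4 K; R = 8.314 J/(mol·K).
n = 0.06236 mol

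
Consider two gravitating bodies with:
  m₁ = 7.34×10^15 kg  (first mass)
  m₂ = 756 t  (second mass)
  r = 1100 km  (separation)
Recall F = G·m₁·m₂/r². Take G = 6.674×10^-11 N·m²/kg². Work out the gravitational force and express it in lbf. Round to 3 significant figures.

0.0688 lbf

From Newton's law of gravitation: F = Gm₁m₂/r².
m₁ = 7.34×10^15 kg; m₂ = 756 t = 7.560×10^5 kg; r = 1100 km = 1.100×10^6 m; G = 6.674×10^-11 N·m²/kg².
F = 0.3061 N  (the unit combination reduces to kg·m/s² = N)
0.3061 N × (1 lbf / 4.448 N) = 0.06881 lbf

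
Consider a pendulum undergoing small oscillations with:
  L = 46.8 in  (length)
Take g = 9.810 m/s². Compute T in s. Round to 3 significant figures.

2.19 s

T is given directly by: T = 2π√(L/g).
L = 46.8 in = 1.189 m; g = 9.810 m/s².
T = 2.187 s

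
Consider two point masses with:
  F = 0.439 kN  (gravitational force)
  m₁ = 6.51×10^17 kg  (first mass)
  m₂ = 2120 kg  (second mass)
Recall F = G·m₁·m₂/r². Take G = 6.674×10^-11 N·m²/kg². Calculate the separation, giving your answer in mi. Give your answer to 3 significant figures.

From Newton's law of gravitation: r = √(G·m₁m₂/F).
F = 0.439 kN = 439.0 N; m₁ = 6.51×10^17 kg; m₂ = 2120 kg; G = 6.674×10^-11 N·m²/kg².
r = 14485 m
14485 m × (1 mi / 1609 m) = 9.001 mi

9.00 mi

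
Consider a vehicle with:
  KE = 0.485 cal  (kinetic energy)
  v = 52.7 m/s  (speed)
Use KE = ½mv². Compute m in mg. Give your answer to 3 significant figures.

1460 mg

Solving KE = ½mv² for m: m = 2·KE/v².
KE = 0.485 cal = 2.029 J; v = 52.7 m/s.
m = 0.001461 kg
0.001461 kg × (1 mg / 1.000×10^-6 kg) = 1461 mg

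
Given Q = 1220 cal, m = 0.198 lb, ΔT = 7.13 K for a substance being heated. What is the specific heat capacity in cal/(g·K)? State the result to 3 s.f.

Rearranging: c = Q/(m·ΔT).
Q = 1220 cal = 5104 J; m = 0.198 lb = 0.08981 kg; ΔT = 7.13 K.
c = 7971 J/(kg·K)
7971 J/(kg·K) × (1 cal/(g·K) / 4184 J/(kg·K)) = 1.905 cal/(g·K)

1.91 cal/(g·K)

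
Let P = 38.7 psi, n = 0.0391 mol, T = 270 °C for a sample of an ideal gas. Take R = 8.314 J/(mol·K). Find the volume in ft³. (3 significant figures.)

Rearranging: V = nRT/P.
P = 38.7 psi = 2.668×10^5 Pa; n = 0.0391 mol; T = 270 °C = 543.1 K; R = 8.314 J/(mol·K).
V = 6.617×10^-4 m³
6.617×10^-4 m³ × (1 ft³ / 0.02832 m³) = 0.02337 ft³

0.0234 ft³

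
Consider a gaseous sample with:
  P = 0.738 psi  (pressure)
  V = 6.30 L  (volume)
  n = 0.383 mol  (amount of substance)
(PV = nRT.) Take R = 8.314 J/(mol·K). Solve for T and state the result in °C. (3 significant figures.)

-263 °C

From the ideal-gas law: T = PV/(nR).
P = 0.738 psi = 5088 Pa; V = 6.30 L = 0.006300 m³; n = 0.383 mol; R = 8.314 J/(mol·K).
T = 10.07 K
10.07 K − 273.15 = -263.1 °C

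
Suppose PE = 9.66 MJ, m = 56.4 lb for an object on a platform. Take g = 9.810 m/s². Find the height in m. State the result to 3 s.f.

38500 m

Solving PE = m·g·h for h: h = PE/(m·g).
PE = 9.66 MJ = 9.660×10^6 J; m = 56.4 lb = 25.58 kg; g = 9.810 m/s².
h = 38491 m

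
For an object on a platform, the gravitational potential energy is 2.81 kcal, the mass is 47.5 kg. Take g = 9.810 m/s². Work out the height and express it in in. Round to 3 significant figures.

993 in

Rearranging PE = m·g·h for h: h = PE/(m·g).
PE = 2.81 kcal = 11757 J; m = 47.5 kg; g = 9.810 m/s².
h = 25.23 m
25.23 m × (1 in / 0.02540 m) = 993.3 in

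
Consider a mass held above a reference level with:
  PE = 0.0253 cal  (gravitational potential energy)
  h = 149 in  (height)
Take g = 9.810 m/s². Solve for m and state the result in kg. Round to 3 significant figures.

0.00285 kg

Solving PE = m·g·h for m: m = PE/(g·h).
PE = 0.0253 cal = 0.1059 J; h = 149 in = 3.785 m; g = 9.810 m/s².
m = 0.002851 kg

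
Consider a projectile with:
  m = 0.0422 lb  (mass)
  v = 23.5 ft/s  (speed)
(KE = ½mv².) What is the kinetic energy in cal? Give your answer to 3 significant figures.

KE is given directly by: KE = ½mv².
m = 0.0422 lb = 0.01914 kg; v = 23.5 ft/s = 7.163 m/s.
KE = 0.4910 J
0.4910 J × (1 cal / 4.184 J) = 0.1174 cal

0.117 cal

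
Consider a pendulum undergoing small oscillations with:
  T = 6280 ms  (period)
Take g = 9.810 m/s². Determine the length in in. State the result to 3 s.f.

386 in

Rearranging: L = g·(T/2π)².
T = 6280 ms = 6.280 s; g = 9.810 m/s².
L = 9.800 m
9.800 m × (1 in / 0.02540 m) = 385.8 in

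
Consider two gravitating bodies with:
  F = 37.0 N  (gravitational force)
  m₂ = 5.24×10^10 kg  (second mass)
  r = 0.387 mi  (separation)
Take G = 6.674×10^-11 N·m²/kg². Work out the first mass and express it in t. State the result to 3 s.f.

From Newton's law of gravitation: m₁ = F·r²/(G·m₂).
F = 37.0 N; m₂ = 5.24×10^10 kg; r = 0.387 mi = 622.8 m; G = 6.674×10^-11 N·m²/kg².
m₁ = 4.104×10^6 kg
4.104×10^6 kg × (1 t / 1000 kg) = 4104 t

4100 t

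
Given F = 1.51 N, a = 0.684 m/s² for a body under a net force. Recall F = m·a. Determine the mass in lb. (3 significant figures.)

Rearranging: m = F/a.
F = 1.51 N; a = 0.684 m/s².
m = 2.208 kg
2.208 kg × (1 lb / 0.4536 kg) = 4.867 lb

4.87 lb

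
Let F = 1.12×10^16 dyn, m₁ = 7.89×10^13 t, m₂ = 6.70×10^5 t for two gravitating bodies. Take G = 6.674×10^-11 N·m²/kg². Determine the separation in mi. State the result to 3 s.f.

0.110 mi

From Newton's law of gravitation: r = √(G·m₁m₂/F).
F = 1.12×10^16 dyn = 1.120×10^11 N; m₁ = 7.89×10^13 t = 7.890×10^16 kg; m₂ = 6.70×10^5 t = 6.700×10^8 kg; G = 6.674×10^-11 N·m²/kg².
r = 177.5 m
177.5 m × (1 mi / 1609 m) = 0.1103 mi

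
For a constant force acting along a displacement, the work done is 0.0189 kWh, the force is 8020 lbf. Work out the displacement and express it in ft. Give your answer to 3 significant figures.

Rearranging: d = W/F.
W = 0.0189 kWh = 68040 J; F = 8020 lbf = 35675 N.
d = 1.907 m
1.907 m × (1 ft / 0.3048 m) = 6.257 ft

6.26 ft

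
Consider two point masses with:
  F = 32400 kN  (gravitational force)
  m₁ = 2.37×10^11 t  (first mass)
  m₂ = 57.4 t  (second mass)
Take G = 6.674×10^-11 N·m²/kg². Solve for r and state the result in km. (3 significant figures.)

From Newton's law of gravitation: r = √(G·m₁m₂/F).
F = 32400 kN = 3.240×10^7 N; m₁ = 2.37×10^11 t = 2.370×10^14 kg; m₂ = 57.4 t = 57400 kg; G = 6.674×10^-11 N·m²/kg².
r = 5.294 m
5.294 m × (1 km / 1000 m) = 0.005294 km

0.00529 km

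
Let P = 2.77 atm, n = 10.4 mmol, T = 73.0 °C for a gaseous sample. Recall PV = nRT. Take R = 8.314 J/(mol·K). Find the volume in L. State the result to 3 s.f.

Solving PV = nRT for V: V = nRT/P.
P = 2.77 atm = 2.807×10^5 Pa; n = 10.4 mmol = 0.01040 mol; T = 73.0 °C = 346.1 K; R = 8.314 J/(mol·K).
V = 1.066×10^-4 m³
1.066×10^-4 m³ × (1 L / 0.001000 m³) = 0.1066 L

0.107 L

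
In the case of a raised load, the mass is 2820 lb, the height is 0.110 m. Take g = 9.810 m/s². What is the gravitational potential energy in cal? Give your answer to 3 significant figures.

PE is given directly by: PE = mgh.
m = 2820 lb = 1279 kg; h = 0.110 m; g = 9.810 m/s².
PE = 1380 J  (the unit combination reduces to kg·m²/s² = J)
1380 J × (1 cal / 4.184 J) = 329.9 cal

330 cal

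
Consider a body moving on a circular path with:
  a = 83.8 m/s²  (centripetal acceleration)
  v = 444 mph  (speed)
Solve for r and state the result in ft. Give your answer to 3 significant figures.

Solving a = v²/r for r: r = v²/a.
a = 83.8 m/s²; v = 444 mph = 198.5 m/s.
r = 470.1 m
470.1 m × (1 ft / 0.3048 m) = 1542 ft

1540 ft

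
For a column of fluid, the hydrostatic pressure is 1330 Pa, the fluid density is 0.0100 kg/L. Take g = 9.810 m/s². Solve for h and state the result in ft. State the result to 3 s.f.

Rearranging: h = P/(ρ·g).
P = 1330 Pa; ρ = 0.0100 kg/L = 10.00 kg/m³; g = 9.810 m/s².
h = 13.56 m
13.56 m × (1 ft / 0.3048 m) = 44.48 ft

44.5 ft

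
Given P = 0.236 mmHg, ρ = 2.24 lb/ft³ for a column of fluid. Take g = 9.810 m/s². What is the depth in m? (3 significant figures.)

Solving P = ρ·g·h for h: h = P/(ρ·g).
P = 0.236 mmHg = 31.46 Pa; ρ = 2.24 lb/ft³ = 35.88 kg/m³; g = 9.810 m/s².
h = 0.08939 m

0.0894 m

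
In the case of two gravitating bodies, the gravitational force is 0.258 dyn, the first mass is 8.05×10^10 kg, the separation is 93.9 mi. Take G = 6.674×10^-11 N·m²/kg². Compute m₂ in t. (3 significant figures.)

11.0 t

From Newton's law of gravitation: m₂ = F·r²/(G·m₁).
F = 0.258 dyn = 2.580×10^-6 N; m₁ = 8.05×10^10 kg; r = 93.9 mi = 1.511×10^5 m; G = 6.674×10^-11 N·m²/kg².
m₂ = 10966 kg
10966 kg × (1 t / 1000 kg) = 10.97 t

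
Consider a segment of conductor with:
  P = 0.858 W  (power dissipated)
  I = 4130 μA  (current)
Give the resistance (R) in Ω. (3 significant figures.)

Rearranging P = I²R for R: R = P/I².
P = 0.858 W; I = 4130 μA = 0.004130 A.
R = 50302 Ω

50300 Ω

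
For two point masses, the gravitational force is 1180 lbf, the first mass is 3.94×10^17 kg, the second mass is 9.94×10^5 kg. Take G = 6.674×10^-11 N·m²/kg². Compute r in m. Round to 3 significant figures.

70600 m

From Newton's law of gravitation: r = √(G·m₁m₂/F).
F = 1180 lbf = 5249 N; m₁ = 3.94×10^17 kg; m₂ = 9.94×10^5 kg; G = 6.674×10^-11 N·m²/kg².
r = 70567 m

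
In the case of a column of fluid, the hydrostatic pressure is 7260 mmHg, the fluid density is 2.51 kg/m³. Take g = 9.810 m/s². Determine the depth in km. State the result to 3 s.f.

Rearranging P = ρ·g·h for h: h = P/(ρ·g).
P = 7260 mmHg = 9.679×10^5 Pa; ρ = 2.51 kg/m³; g = 9.810 m/s².
h = 39309 m
39309 m × (1 km / 1000 m) = 39.31 km

39.3 km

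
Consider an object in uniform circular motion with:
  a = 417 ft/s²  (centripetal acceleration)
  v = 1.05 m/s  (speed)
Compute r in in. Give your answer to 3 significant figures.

0.342 in

Rearranging a = v²/r for r: r = v²/a.
a = 417 ft/s² = 127.1 m/s²; v = 1.05 m/s.
r = 0.008674 m
0.008674 m × (1 in / 0.02540 m) = 0.3415 in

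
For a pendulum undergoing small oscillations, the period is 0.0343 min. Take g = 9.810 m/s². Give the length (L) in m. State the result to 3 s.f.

Solving T = 2π√(L/g) for L: L = g·(T/2π)².
T = 0.0343 min = 2.058 s; g = 9.810 m/s².
L = 1.052 m

1.05 m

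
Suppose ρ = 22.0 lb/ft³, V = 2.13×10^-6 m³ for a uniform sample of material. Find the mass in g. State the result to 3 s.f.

0.751 g

Solving ρ = m/V for m: m = ρV.
ρ = 22.0 lb/ft³ = 352.4 kg/m³; V = 2.13×10^-6 m³.
m = 7.506×10^-4 kg
7.506×10^-4 kg × (1 g / 0.001000 kg) = 0.7506 g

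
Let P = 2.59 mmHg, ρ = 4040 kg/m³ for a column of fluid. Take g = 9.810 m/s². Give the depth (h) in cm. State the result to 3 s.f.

Solving P = ρ·g·h for h: h = P/(ρ·g).
P = 2.59 mmHg = 345.3 Pa; ρ = 4040 kg/m³; g = 9.810 m/s².
h = 0.008713 m
0.008713 m × (1 cm / 0.01000 m) = 0.8713 cm

0.871 cm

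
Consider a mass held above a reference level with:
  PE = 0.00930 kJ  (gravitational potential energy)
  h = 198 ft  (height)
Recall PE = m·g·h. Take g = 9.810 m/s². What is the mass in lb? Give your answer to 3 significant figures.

0.0346 lb

Rearranging: m = PE/(g·h).
PE = 0.00930 kJ = 9.300 J; h = 198 ft = 60.35 m; g = 9.810 m/s².
m = 0.01571 kg
0.01571 kg × (1 lb / 0.4536 kg) = 0.03463 lb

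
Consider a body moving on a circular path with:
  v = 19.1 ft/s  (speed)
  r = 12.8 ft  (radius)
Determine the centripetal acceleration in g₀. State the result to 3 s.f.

0.886 g₀

a is given directly by: a = v²/r.
v = 19.1 ft/s = 5.822 m/s; r = 12.8 ft = 3.901 m.
a = 8.687 m/s²
8.687 m/s² × (1 g₀ / 9.807 m/s²) = 0.8858 g₀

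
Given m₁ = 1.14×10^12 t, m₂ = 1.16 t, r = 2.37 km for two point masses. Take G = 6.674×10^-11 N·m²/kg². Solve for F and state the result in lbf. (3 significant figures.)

3.53 lbf

From Newton's law of gravitation: F = Gm₁m₂/r².
m₁ = 1.14×10^12 t = 1.140×10^15 kg; m₂ = 1.16 t = 1160 kg; r = 2.37 km = 2370 m; G = 6.674×10^-11 N·m²/kg².
F = 15.71 N
15.71 N × (1 lbf / 4.448 N) = 3.532 lbf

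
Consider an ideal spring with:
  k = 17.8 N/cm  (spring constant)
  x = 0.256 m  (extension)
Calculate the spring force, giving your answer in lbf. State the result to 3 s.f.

Directly: F = kx.
k = 17.8 N/cm = 1780 N/m; x = 0.256 m.
F = 455.7 N
455.7 N × (1 lbf / 4.448 N) = 102.4 lbf

102 lbf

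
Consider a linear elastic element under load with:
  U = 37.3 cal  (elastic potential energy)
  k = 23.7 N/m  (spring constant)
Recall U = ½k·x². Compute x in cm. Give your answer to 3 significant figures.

363 cm

Rearranging: x = √(2U/k).
U = 37.3 cal = 156.1 J; k = 23.7 N/m.
x = 3.629 m
3.629 m × (1 cm / 0.01000 m) = 362.9 cm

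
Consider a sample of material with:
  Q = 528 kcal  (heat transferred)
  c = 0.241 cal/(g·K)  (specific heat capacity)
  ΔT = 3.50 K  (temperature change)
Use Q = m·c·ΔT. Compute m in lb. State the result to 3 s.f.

Rearranging Q = m·c·ΔT for m: m = Q/(c·ΔT).
Q = 528 kcal = 2.209×10^6 J; c = 0.241 cal/(g·K) = 1008 J/(kg·K); ΔT = 3.50 K.
m = 626.0 kg
626.0 kg × (1 lb / 0.4536 kg) = 1380 lb

1380 lb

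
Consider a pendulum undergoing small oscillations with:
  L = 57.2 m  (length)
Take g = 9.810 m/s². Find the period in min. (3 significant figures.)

0.253 min

T is given directly by: T = 2π√(L/g).
L = 57.2 m; g = 9.810 m/s².
T = 15.17 s
15.17 s × (1 min / 60.00 s) = 0.2529 min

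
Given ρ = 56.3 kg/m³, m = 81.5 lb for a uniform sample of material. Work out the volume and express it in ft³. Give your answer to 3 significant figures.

23.2 ft³

Rearranging: V = m/ρ.
ρ = 56.3 kg/m³; m = 81.5 lb = 36.97 kg.
V = 0.6566 m³
0.6566 m³ × (1 ft³ / 0.02832 m³) = 23.19 ft³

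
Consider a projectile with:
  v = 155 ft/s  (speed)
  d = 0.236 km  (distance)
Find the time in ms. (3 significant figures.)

5000 ms

Rearranging: t = d/v.
v = 155 ft/s = 47.24 m/s; d = 0.236 km = 236.0 m.
t = 4.995 s
4.995 s × (1 ms / 0.001000 s) = 4995 ms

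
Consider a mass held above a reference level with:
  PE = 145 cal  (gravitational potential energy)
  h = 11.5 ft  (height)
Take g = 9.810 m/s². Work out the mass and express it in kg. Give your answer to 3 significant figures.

Rearranging: m = PE/(g·h).
PE = 145 cal = 606.7 J; h = 11.5 ft = 3.505 m; g = 9.810 m/s².
m = 17.64 kg

17.6 kg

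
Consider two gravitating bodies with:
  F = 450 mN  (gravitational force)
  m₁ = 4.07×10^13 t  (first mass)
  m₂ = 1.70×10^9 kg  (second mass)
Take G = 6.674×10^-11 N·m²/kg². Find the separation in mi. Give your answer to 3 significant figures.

Rearranging: r = √(G·m₁m₂/F).
F = 450 mN = 0.4500 N; m₁ = 4.07×10^13 t = 4.070×10^16 kg; m₂ = 1.70×10^9 kg; G = 6.674×10^-11 N·m²/kg².
r = 1.013×10^8 m
1.013×10^8 m × (1 mi / 1609 m) = 62945 mi

62900 mi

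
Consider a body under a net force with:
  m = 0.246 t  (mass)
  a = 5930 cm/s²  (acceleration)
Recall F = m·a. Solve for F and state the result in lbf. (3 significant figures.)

3280 lbf

From Newton's second law: F = m·a.
m = 0.246 t = 246.0 kg; a = 5930 cm/s² = 59.30 m/s².
F = 14588 N  (the unit combination reduces to kg·m/s² = N)
14588 N × (1 lbf / 4.448 N) = 3279 lbf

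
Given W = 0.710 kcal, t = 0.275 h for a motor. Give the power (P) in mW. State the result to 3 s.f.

Directly: P = W/t.
W = 0.710 kcal = 2971 J; t = 0.275 h = 990.0 s.
P = 3.001 W  (the unit combination reduces to kg·m²/s³ = W)
3.001 W × (1 mW / 0.001000 W) = 3001 mW

3000 mW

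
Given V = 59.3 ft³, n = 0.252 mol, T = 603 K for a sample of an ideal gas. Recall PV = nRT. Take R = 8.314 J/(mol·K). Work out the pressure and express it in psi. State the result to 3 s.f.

From the ideal-gas law: P = nRT/V.
V = 59.3 ft³ = 1.679 m³; n = 0.252 mol; T = 603 K; R = 8.314 J/(mol·K).
P = 752.4 Pa  (the unit combination reduces to kg/(m·s²) = Pa)
752.4 Pa × (1 psi / 6895 Pa) = 0.1091 psi

0.109 psi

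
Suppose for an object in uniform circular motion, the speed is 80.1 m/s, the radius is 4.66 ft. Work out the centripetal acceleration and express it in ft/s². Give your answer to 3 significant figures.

14800 ft/s²

Directly: a = v²/r.
v = 80.1 m/s; r = 4.66 ft = 1.420 m.
a = 4517 m/s²
4517 m/s² × (1 ft/s² / 0.3048 m/s²) = 14820 ft/s²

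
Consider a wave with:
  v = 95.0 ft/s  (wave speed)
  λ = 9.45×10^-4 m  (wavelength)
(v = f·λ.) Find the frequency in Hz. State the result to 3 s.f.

30600 Hz

Solving v = f·λ for f: f = v/λ.
v = 95.0 ft/s = 28.96 m/s; λ = 9.45×10^-4 m.
f = 30641 Hz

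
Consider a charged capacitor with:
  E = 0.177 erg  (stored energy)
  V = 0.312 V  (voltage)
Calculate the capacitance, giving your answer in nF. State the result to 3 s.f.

Rearranging: C = 2E/V².
E = 0.177 erg = 1.770×10^-8 J; V = 0.312 V.
C = 3.637×10^-7 F
3.637×10^-7 F × (1 nF / 1.000×10^-9 F) = 363.7 nF

364 nF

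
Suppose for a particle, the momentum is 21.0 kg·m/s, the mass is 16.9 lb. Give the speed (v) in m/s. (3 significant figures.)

2.74 m/s

Rearranging p = m·v for v: v = p/m.
p = 21.0 kg·m/s; m = 16.9 lb = 7.666 kg.
v = 2.739 m/s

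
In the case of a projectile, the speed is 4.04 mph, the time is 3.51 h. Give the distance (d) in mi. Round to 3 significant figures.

14.2 mi

Rearranging: d = v·t.
v = 4.04 mph = 1.806 m/s; t = 3.51 h = 12636 s.
d = 22821 m
22821 m × (1 mi / 1609 m) = 14.18 mi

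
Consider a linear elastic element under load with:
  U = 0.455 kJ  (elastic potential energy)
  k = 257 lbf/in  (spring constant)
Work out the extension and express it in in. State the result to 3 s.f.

5.60 in

Solving U = ½k·x² for x: x = √(2U/k).
U = 0.455 kJ = 455.0 J; k = 257 lbf/in = 45008 N/m.
x = 0.1422 m
0.1422 m × (1 in / 0.02540 m) = 5.598 in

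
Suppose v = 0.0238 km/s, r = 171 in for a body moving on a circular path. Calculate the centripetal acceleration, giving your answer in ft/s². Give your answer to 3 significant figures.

428 ft/s²

Directly: a = v²/r.
v = 0.0238 km/s = 23.80 m/s; r = 171 in = 4.343 m.
a = 130.4 m/s²
130.4 m/s² × (1 ft/s² / 0.3048 m/s²) = 427.9 ft/s²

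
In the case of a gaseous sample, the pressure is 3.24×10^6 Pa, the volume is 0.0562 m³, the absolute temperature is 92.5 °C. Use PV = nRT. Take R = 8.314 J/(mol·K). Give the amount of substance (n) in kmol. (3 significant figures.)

From the ideal-gas law: n = PV/(RT).
P = 3.24×10^6 Pa; V = 0.0562 m³; T = 92.5 °C = 365.6 K; R = 8.314 J/(mol·K).
n = 59.90 mol
59.90 mol × (1 kmol / 1000 mol) = 0.05990 kmol

0.0599 kmol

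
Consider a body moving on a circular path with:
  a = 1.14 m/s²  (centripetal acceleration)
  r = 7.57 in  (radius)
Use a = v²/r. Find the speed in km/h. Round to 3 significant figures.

Solving a = v²/r for v: v = √(a·r).
a = 1.14 m/s²; r = 7.57 in = 0.1923 m.
v = 0.4682 m/s
0.4682 m/s × (1 km/h / 0.2778 m/s) = 1.685 km/h

1.69 km/h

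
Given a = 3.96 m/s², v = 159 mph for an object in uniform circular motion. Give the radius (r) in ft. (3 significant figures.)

Solving a = v²/r for r: r = v²/a.
a = 3.96 m/s²; v = 159 mph = 71.08 m/s.
r = 1276 m
1276 m × (1 ft / 0.3048 m) = 4186 ft

4190 ft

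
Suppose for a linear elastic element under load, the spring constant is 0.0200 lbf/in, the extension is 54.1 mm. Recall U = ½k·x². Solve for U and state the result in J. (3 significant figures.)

U is given directly by: U = ½kx².
k = 0.0200 lbf/in = 3.503 N/m; x = 54.1 mm = 0.05410 m.
U = 0.005126 J

0.00513 J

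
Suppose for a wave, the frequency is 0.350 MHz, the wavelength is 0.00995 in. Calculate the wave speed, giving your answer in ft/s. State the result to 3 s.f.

290 ft/s

Directly: v = fλ.
f = 0.350 MHz = 3.500×10^5 Hz; λ = 0.00995 in = 2.527×10^-4 m.
v = 88.46 m/s
88.46 m/s × (1 ft/s / 0.3048 m/s) = 290.2 ft/s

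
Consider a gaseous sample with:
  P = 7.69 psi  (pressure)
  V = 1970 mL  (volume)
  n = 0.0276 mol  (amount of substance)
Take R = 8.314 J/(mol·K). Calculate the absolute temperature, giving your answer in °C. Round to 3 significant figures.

Rearranging: T = PV/(nR).
P = 7.69 psi = 53021 Pa; V = 1970 mL = 0.001970 m³; n = 0.0276 mol; R = 8.314 J/(mol·K).
T = 455.2 K
455.2 K − 273.15 = 182.0 °C

182 °C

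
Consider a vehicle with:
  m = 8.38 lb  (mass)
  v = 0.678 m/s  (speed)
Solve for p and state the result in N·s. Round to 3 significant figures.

Directly: p = mv.
m = 8.38 lb = 3.801 kg; v = 0.678 m/s.
p = 2.577 kg·m/s  (the unit combination reduces to kg·m/s = kg·m/s)
Since 1 N·s = 1 kg·m/s, 2.577 N·s.

2.58 N·s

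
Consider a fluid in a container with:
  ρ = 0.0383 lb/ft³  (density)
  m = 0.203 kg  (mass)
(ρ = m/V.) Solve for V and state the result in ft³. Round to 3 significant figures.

Rearranging ρ = m/V for V: V = m/ρ.
ρ = 0.0383 lb/ft³ = 0.6135 kg/m³; m = 0.203 kg.
V = 0.3309 m³
0.3309 m³ × (1 ft³ / 0.02832 m³) = 11.69 ft³

11.7 ft³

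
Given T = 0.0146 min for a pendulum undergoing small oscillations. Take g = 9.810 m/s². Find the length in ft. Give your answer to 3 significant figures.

0.626 ft

Rearranging: L = g·(T/2π)².
T = 0.0146 min = 0.8760 s; g = 9.810 m/s².
L = 0.1907 m
0.1907 m × (1 ft / 0.3048 m) = 0.6256 ft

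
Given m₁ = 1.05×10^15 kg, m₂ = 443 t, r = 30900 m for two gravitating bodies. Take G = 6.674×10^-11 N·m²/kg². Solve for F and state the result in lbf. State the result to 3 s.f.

7.31 lbf

From Newton's law of gravitation: F = Gm₁m₂/r².
m₁ = 1.05×10^15 kg; m₂ = 443 t = 4.430×10^5 kg; r = 30900 m; G = 6.674×10^-11 N·m²/kg².
F = 32.51 N
32.51 N × (1 lbf / 4.448 N) = 7.309 lbf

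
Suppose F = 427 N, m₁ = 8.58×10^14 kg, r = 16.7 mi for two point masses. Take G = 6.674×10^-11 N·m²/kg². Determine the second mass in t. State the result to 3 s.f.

Rearranging: m₂ = F·r²/(G·m₁).
F = 427 N; m₁ = 8.58×10^14 kg; r = 16.7 mi = 26876 m; G = 6.674×10^-11 N·m²/kg².
m₂ = 5.386×10^6 kg
5.386×10^6 kg × (1 t / 1000 kg) = 5386 t

5390 t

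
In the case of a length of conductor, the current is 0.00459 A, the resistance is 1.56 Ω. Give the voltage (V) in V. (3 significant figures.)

0.00716 V

From Ohm's law: V = IR.
I = 0.00459 A; R = 1.56 Ω.
V = 0.007160 V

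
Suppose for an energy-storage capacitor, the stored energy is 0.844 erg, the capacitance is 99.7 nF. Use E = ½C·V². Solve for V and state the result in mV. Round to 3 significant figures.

Solving E = ½C·V² for V: V = √(2E/C).
E = 0.844 erg = 8.440×10^-8 J; C = 99.7 nF = 9.970×10^-8 F.
V = 1.301 V  (the unit combination reduces to kg·m²/(A·s³) = V)
1.301 V × (1 mV / 0.001000 V) = 1301 mV

1300 mV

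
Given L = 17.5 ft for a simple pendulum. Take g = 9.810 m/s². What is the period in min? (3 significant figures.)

0.0772 min

T is given directly by: T = 2π√(L/g).
L = 17.5 ft = 5.334 m; g = 9.810 m/s².
T = 4.633 s
4.633 s × (1 min / 60.00 s) = 0.07722 min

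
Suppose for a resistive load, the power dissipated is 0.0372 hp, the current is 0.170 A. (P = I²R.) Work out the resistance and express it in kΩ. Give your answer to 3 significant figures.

0.960 kΩ

Solving P = I²R for R: R = P/I².
P = 0.0372 hp = 27.74 W; I = 0.170 A.
R = 959.9 Ω
959.9 Ω × (1 kΩ / 1000 Ω) = 0.9599 kΩ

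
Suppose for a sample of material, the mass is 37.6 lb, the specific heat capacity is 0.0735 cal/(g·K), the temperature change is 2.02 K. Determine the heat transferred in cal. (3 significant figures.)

Q is given directly by: Q = mcΔT.
m = 37.6 lb = 17.06 kg; c = 0.0735 cal/(g·K) = 307.5 J/(kg·K); ΔT = 2.02 K.
Q = 10595 J  (the unit combination reduces to kg·m²/s² = J)
10595 J × (1 cal / 4.184 J) = 2532 cal

2530 cal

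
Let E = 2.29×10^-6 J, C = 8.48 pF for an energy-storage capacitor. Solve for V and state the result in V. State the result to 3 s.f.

735 V

Solving E = ½C·V² for V: V = √(2E/C).
E = 2.29×10^-6 J; C = 8.48 pF = 8.480×10^-12 F.
V = 734.9 V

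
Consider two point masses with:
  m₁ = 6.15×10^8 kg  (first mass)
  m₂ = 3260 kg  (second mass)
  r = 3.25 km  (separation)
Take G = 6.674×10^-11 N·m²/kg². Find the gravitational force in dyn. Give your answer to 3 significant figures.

1.27 dyn

From Newton's law of gravitation: F = Gm₁m₂/r².
m₁ = 6.15×10^8 kg; m₂ = 3260 kg; r = 3.25 km = 3250 m; G = 6.674×10^-11 N·m²/kg².
F = 1.267×10^-5 N
1.267×10^-5 N × (1 dyn / 1.000×10^-5 N) = 1.267 dyn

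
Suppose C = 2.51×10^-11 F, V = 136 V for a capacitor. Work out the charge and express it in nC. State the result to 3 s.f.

3.41 nC

Rearranging: Q = CV.
C = 2.51×10^-11 F; V = 136 V.
Q = 3.414×10^-9 C
3.414×10^-9 C × (1 nC / 1.000×10^-9 C) = 3.414 nC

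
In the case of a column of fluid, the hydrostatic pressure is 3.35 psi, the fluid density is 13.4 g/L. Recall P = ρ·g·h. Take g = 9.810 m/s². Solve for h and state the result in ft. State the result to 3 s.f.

Rearranging: h = P/(ρ·g).
P = 3.35 psi = 23097 Pa; ρ = 13.4 g/L = 13.40 kg/m³; g = 9.810 m/s².
h = 175.7 m
175.7 m × (1 ft / 0.3048 m) = 576.5 ft

576 ft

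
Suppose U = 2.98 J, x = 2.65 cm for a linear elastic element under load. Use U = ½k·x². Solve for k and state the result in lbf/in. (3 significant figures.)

48.5 lbf/in

Solving U = ½k·x² for k: k = 2U/x².
U = 2.98 J; x = 2.65 cm = 0.02650 m.
k = 8487 N/m
8487 N/m × (1 lbf/in / 175.1 N/m) = 48.46 lbf/in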